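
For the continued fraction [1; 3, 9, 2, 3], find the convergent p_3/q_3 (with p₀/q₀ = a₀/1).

Using pₖ = aₖpₖ₋₁ + pₖ₋₂, qₖ = aₖqₖ₋₁ + qₖ₋₂ (with p₋₁=1, p₋₂=0, q₋₁=0, q₋₂=1):
  k=0: a=1, p=1, q=1
  k=1: a=3, p=4, q=3
  k=2: a=9, p=37, q=28
  k=3: a=2, p=78, q=59

78/59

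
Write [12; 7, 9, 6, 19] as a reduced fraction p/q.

Using pₖ = aₖpₖ₋₁ + pₖ₋₂ and qₖ = aₖqₖ₋₁ + qₖ₋₂:
  k=0: a=12, p=12, q=1
  k=1: a=7, p=85, q=7
  k=2: a=9, p=777, q=64
  k=3: a=6, p=4747, q=391
  k=4: a=19, p=90970, q=7493

90970/7493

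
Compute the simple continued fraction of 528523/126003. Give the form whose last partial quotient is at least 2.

[4; 5, 7, 9, 5, 7, 3, 3]

528523 = 4·126003 + 24511
126003 = 5·24511 + 3448
24511 = 7·3448 + 375
3448 = 9·375 + 73
375 = 5·73 + 10
73 = 7·10 + 3
10 = 3·3 + 1
3 = 3·1 + 0  (stop)
So 528523/126003 = [4; 5, 7, 9, 5, 7, 3, 3].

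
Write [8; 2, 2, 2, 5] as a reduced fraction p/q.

Fold from the inside: start with 5/1.
  2 + 1/5 = 11/5
  2 + 5/11 = 27/11
  2 + 11/27 = 65/27
  8 + 27/65 = 547/65

547/65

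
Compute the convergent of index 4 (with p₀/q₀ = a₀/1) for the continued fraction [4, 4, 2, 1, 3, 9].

203/48

Using pₖ = aₖpₖ₋₁ + pₖ₋₂, qₖ = aₖqₖ₋₁ + qₖ₋₂ (with p₋₁=1, p₋₂=0, q₋₁=0, q₋₂=1):
  k=0: a=4, p=4, q=1
  k=1: a=4, p=17, q=4
  k=2: a=2, p=38, q=9
  k=3: a=1, p=55, q=13
  k=4: a=3, p=203, q=48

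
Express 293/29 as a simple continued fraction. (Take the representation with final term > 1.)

293 = 10·29 + 3
29 = 9·3 + 2
3 = 1·2 + 1
2 = 2·1 + 0  (stop)
So 293/29 = [10; 9, 1, 2].

[10; 9, 1, 2]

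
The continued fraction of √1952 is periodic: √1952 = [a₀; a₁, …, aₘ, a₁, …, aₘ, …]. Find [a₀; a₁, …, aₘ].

a₀ = ⌊√1952⌋ = 44.
With m₀=0, d₀=1 and mₖ₊₁ = dₖaₖ − mₖ, dₖ₊₁ = (n − mₖ₊₁²)/dₖ, aₖ₊₁ = ⌊(a₀+mₖ₊₁)/dₖ₊₁⌋:
  k=1: m=44, d=16, a=5
  k=2: m=36, d=41, a=1
  k=3: m=5, d=47, a=1
  k=4: m=42, d=4, a=21
  k=5: m=42, d=47, a=1
  k=6: m=5, d=41, a=1
  k=7: m=36, d=16, a=5
  k=8: m=44, d=1, a=88
d=1 and a=2a₀=88 at k=8, so the next step gives (m, d) = (44, 16) again — its k=1 value — and the period has length 8.

[44; 5, 1, 1, 21, 1, 1, 5, 88]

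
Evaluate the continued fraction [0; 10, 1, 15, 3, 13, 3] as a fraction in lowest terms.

Fold from the inside: start with 3/1.
  13 + 1/3 = 40/3
  3 + 3/40 = 123/40
  15 + 40/123 = 1885/123
  1 + 123/1885 = 2008/1885
  10 + 1885/2008 = 21965/2008
  0 + 2008/21965 = 2008/21965

2008/21965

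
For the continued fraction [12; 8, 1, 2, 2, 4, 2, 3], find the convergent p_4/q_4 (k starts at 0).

Using pₖ = aₖpₖ₋₁ + pₖ₋₂, qₖ = aₖqₖ₋₁ + qₖ₋₂ (with p₋₁=1, p₋₂=0, q₋₁=0, q₋₂=1):
  k=0: a=12, p=12, q=1
  k=1: a=8, p=97, q=8
  k=2: a=1, p=109, q=9
  k=3: a=2, p=315, q=26
  k=4: a=2, p=739, q=61

739/61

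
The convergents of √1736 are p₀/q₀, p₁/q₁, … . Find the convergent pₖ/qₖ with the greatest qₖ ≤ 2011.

31249/750

√1736 = [41; 1, 1, 1, 82, …] (period length 4).
Convergents:
  p_0/q_0 = 41/1
  p_1/q_1 = 42/1
  p_2/q_2 = 83/2
  p_3/q_3 = 125/3
  p_4/q_4 = 10333/248
  p_5/q_5 = 10458/251
  p_6/q_6 = 20791/499
  p_7/q_7 = 31249/750
  p_8/q_8 = 2583209/61999
q_7 = 750 ≤ 2011 < 61999 = q_8, so the answer is 31249/750.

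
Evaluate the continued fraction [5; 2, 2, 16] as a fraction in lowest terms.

Fold from the inside: start with 16/1.
  2 + 1/16 = 33/16
  2 + 16/33 = 82/33
  5 + 33/82 = 443/82

443/82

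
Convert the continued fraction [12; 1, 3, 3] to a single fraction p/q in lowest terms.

Using pₖ = aₖpₖ₋₁ + pₖ₋₂ and qₖ = aₖqₖ₋₁ + qₖ₋₂:
  k=0: a=12, p=12, q=1
  k=1: a=1, p=13, q=1
  k=2: a=3, p=51, q=4
  k=3: a=3, p=166, q=13

166/13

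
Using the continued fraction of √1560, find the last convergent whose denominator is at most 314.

√1560 = [39; 2, 78, …] (period length 2).
Convergents:
  p_0/q_0 = 39/1
  p_1/q_1 = 79/2
  p_2/q_2 = 6201/157
  p_3/q_3 = 12481/316
q_2 = 157 ≤ 314 < 316 = q_3, so the answer is 6201/157.

6201/157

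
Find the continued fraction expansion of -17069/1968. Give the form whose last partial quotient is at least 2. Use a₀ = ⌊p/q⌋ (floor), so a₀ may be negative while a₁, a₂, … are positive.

[-9; 3, 16, 2, 19]

-17069 = -9·1968 + 643
1968 = 3·643 + 39
643 = 16·39 + 19
39 = 2·19 + 1
19 = 19·1 + 0  (stop)
So -17069/1968 = [-9; 3, 16, 2, 19].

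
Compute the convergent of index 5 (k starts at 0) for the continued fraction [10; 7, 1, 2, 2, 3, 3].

Using pₖ = aₖpₖ₋₁ + pₖ₋₂, qₖ = aₖqₖ₋₁ + qₖ₋₂ (with p₋₁=1, p₋₂=0, q₋₁=0, q₋₂=1):
  k=0: a=10, p=10, q=1
  k=1: a=7, p=71, q=7
  k=2: a=1, p=81, q=8
  k=3: a=2, p=233, q=23
  k=4: a=2, p=547, q=54
  k=5: a=3, p=1874, q=185

1874/185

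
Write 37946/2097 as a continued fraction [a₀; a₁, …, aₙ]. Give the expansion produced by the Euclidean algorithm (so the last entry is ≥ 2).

37946 = 18·2097 + 200
2097 = 10·200 + 97
200 = 2·97 + 6
97 = 16·6 + 1
6 = 6·1 + 0  (stop)
So 37946/2097 = [18; 10, 2, 16, 6].

[18; 10, 2, 16, 6]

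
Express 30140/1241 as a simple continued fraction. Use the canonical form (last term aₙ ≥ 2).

30140 = 24·1241 + 356
1241 = 3·356 + 173
356 = 2·173 + 10
173 = 17·10 + 3
10 = 3·3 + 1
3 = 3·1 + 0  (stop)
So 30140/1241 = [24; 3, 2, 17, 3, 3].

[24; 3, 2, 17, 3, 3]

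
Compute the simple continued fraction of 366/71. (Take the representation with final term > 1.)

366 = 5*71 + 11
71 = 6*11 + 5
11 = 2*5 + 1
5 = 5*1 + 0  (stop)
So 366/71 = [5; 6, 2, 5].

[5; 6, 2, 5]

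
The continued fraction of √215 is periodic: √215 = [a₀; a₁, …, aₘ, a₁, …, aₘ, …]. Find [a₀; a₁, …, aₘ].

[14; 1, 1, 1, 28]

a₀ = ⌊√215⌋ = 14.
With m₀=0, d₀=1 and mₖ₊₁ = dₖaₖ − mₖ, dₖ₊₁ = (n − mₖ₊₁²)/dₖ, aₖ₊₁ = ⌊(a₀+mₖ₊₁)/dₖ₊₁⌋:
  k=1: m=14, d=19, a=1
  k=2: m=5, d=10, a=1
  k=3: m=5, d=19, a=1
  k=4: m=14, d=1, a=28
d=1 and a=2a₀=28 at k=4, so the next step gives (m, d) = (14, 19) again — its k=1 value — and the period has length 4.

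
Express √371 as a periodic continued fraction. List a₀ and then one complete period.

[19; 3, 1, 4, 1, 3, 38]

a₀ = ⌊√371⌋ = 19.
With m₀=0, d₀=1 and mₖ₊₁ = dₖaₖ − mₖ, dₖ₊₁ = (n − mₖ₊₁²)/dₖ, aₖ₊₁ = ⌊(a₀+mₖ₊₁)/dₖ₊₁⌋:
  k=1: m=19, d=10, a=3
  k=2: m=11, d=25, a=1
  k=3: m=14, d=7, a=4
  k=4: m=14, d=25, a=1
  k=5: m=11, d=10, a=3
  k=6: m=19, d=1, a=38
d=1 and a=2a₀=38 at k=6, so the next step gives (m, d) = (19, 10) again — its k=1 value — and the period has length 6.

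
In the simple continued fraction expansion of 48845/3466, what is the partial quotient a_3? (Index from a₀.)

3

48845 = 14·3466 + 321   →  a_0 = 14
3466 = 10·321 + 256   →  a_1 = 10
321 = 1·256 + 65   →  a_2 = 1
256 = 3·65 + 61   →  a_3 = 3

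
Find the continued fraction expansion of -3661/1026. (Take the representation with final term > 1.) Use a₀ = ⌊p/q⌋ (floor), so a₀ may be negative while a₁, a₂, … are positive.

[-4; 2, 3, 6, 11, 2]

-3661 = -4×1026 + 443
1026 = 2×443 + 140
443 = 3×140 + 23
140 = 6×23 + 2
23 = 11×2 + 1
2 = 2×1 + 0  (stop)
So -3661/1026 = [-4; 2, 3, 6, 11, 2].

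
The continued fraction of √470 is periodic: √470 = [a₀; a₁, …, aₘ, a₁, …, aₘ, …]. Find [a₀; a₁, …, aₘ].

a₀ = ⌊√470⌋ = 21.
With m₀=0, d₀=1 and mₖ₊₁ = dₖaₖ − mₖ, dₖ₊₁ = (n − mₖ₊₁²)/dₖ, aₖ₊₁ = ⌊(a₀+mₖ₊₁)/dₖ₊₁⌋:
  k=1: m=21, d=29, a=1
  k=2: m=8, d=14, a=2
  k=3: m=20, d=5, a=8
  k=4: m=20, d=14, a=2
  k=5: m=8, d=29, a=1
  k=6: m=21, d=1, a=42
d=1 and a=2a₀=42 at k=6, so the next step gives (m, d) = (21, 29) again — its k=1 value — and the period has length 6.

[21; 1, 2, 8, 2, 1, 42]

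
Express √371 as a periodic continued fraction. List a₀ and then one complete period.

a₀ = ⌊√371⌋ = 19.

[19; 3, 1, 4, 1, 3, 38]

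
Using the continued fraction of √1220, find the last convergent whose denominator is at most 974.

33706/965

√1220 = [34; 1, 12, 1, 68, …] (period length 4).
Convergents:
  p_0/q_0 = 34/1
  p_1/q_1 = 35/1
  p_2/q_2 = 454/13
  p_3/q_3 = 489/14
  p_4/q_4 = 33706/965
  p_5/q_5 = 34195/979
q_4 = 965 ≤ 974 < 979 = q_5, so the answer is 33706/965.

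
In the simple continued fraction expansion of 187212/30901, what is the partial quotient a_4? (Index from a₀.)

187212 = 6·30901 + 1806   →  a_0 = 6
30901 = 17·1806 + 199   →  a_1 = 17
1806 = 9·199 + 15   →  a_2 = 9
199 = 13·15 + 4   →  a_3 = 13
15 = 3·4 + 3   →  a_4 = 3

3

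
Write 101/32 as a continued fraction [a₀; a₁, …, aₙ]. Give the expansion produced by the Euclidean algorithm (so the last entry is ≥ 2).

101 = 3·32 + 5
32 = 6·5 + 2
5 = 2·2 + 1
2 = 2·1 + 0  (stop)
So 101/32 = [3; 6, 2, 2].

[3; 6, 2, 2]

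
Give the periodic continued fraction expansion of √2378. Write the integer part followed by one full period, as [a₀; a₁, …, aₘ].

a₀ = ⌊√2378⌋ = 48.
With m₀=0, d₀=1 and mₖ₊₁ = dₖaₖ − mₖ, dₖ₊₁ = (n − mₖ₊₁²)/dₖ, aₖ₊₁ = ⌊(a₀+mₖ₊₁)/dₖ₊₁⌋:
  k=1: m=48, d=74, a=1
  k=2: m=26, d=23, a=3
  k=3: m=43, d=23, a=3
  k=4: m=26, d=74, a=1
  k=5: m=48, d=1, a=96
d=1 and a=2a₀=96 at k=5, so the next step gives (m, d) = (48, 74) again — its k=1 value — and the period has length 5.

[48; 1, 3, 3, 1, 96]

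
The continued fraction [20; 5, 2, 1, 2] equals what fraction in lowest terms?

868/43

Fold from the inside: start with 2/1.
  1 + 1/2 = 3/2
  2 + 2/3 = 8/3
  5 + 3/8 = 43/8
  20 + 8/43 = 868/43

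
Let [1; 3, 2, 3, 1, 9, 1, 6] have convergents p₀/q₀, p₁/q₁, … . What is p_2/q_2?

Using pₖ = aₖpₖ₋₁ + pₖ₋₂, qₖ = aₖqₖ₋₁ + qₖ₋₂ (with p₋₁=1, p₋₂=0, q₋₁=0, q₋₂=1):
  k=0: a=1, p=1, q=1
  k=1: a=3, p=4, q=3
  k=2: a=2, p=9, q=7

9/7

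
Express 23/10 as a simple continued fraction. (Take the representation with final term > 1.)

23 = 2×10 + 3
10 = 3×3 + 1
3 = 3×1 + 0  (stop)
So 23/10 = [2; 3, 3].

[2; 3, 3]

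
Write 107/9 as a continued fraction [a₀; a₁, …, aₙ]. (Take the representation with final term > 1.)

[11; 1, 8]

107 = 11×9 + 8
9 = 1×8 + 1
8 = 8×1 + 0  (stop)
So 107/9 = [11; 1, 8].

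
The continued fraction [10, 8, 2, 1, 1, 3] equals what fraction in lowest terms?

1528/151

Using pₖ = aₖpₖ₋₁ + pₖ₋₂ and qₖ = aₖqₖ₋₁ + qₖ₋₂:
  k=0: a=10, p=10, q=1
  k=1: a=8, p=81, q=8
  k=2: a=2, p=172, q=17
  k=3: a=1, p=253, q=25
  k=4: a=1, p=425, q=42
  k=5: a=3, p=1528, q=151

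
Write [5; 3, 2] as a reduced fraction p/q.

Fold from the inside: start with 2/1.
  3 + 1/2 = 7/2
  5 + 2/7 = 37/7

37/7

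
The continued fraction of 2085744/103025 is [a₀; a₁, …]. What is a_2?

2085744 = 20·103025 + 25244   →  a_0 = 20
103025 = 4·25244 + 2049   →  a_1 = 4
25244 = 12·2049 + 656   →  a_2 = 12

12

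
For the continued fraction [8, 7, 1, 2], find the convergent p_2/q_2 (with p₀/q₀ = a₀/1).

65/8

Using pₖ = aₖpₖ₋₁ + pₖ₋₂, qₖ = aₖqₖ₋₁ + qₖ₋₂ (with p₋₁=1, p₋₂=0, q₋₁=0, q₋₂=1):
  k=0: a=8, p=8, q=1
  k=1: a=7, p=57, q=7
  k=2: a=1, p=65, q=8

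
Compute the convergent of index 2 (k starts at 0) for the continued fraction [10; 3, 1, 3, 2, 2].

Using pₖ = aₖpₖ₋₁ + pₖ₋₂, qₖ = aₖqₖ₋₁ + qₖ₋₂ (with p₋₁=1, p₋₂=0, q₋₁=0, q₋₂=1):
  k=0: a=10, p=10, q=1
  k=1: a=3, p=31, q=3
  k=2: a=1, p=41, q=4

41/4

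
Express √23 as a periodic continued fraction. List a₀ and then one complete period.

a₀ = ⌊√23⌋ = 4.
With m₀=0, d₀=1 and mₖ₊₁ = dₖaₖ − mₖ, dₖ₊₁ = (n − mₖ₊₁²)/dₖ, aₖ₊₁ = ⌊(a₀+mₖ₊₁)/dₖ₊₁⌋:
  k=1: m=4, d=7, a=1
  k=2: m=3, d=2, a=3
  k=3: m=3, d=7, a=1
  k=4: m=4, d=1, a=8
d=1 and a=2a₀=8 at k=4, so the next step gives (m, d) = (4, 7) again — its k=1 value — and the period has length 4.

[4; 1, 3, 1, 8]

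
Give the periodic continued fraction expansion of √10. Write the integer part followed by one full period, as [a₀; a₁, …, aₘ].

a₀ = ⌊√10⌋ = 3.
With m₀=0, d₀=1 and mₖ₊₁ = dₖaₖ − mₖ, dₖ₊₁ = (n − mₖ₊₁²)/dₖ, aₖ₊₁ = ⌊(a₀+mₖ₊₁)/dₖ₊₁⌋:
  k=1: m=3, d=1, a=6
d=1 and a=2a₀=6 at k=1, so the next step gives (m, d) = (3, 1) again — its k=1 value — and the period has length 1.

[3; 6]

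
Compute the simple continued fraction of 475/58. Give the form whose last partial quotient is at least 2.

[8; 5, 3, 1, 2]

475 = 8·58 + 11
58 = 5·11 + 3
11 = 3·3 + 2
3 = 1·2 + 1
2 = 2·1 + 0  (stop)
So 475/58 = [8; 5, 3, 1, 2].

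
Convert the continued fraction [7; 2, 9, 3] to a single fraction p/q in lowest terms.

Using pₖ = aₖpₖ₋₁ + pₖ₋₂ and qₖ = aₖqₖ₋₁ + qₖ₋₂:
  k=0: a=7, p=7, q=1
  k=1: a=2, p=15, q=2
  k=2: a=9, p=142, q=19
  k=3: a=3, p=441, q=59

441/59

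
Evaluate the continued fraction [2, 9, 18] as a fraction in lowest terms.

Fold from the inside: start with 18/1.
  9 + 1/18 = 163/18
  2 + 18/163 = 344/163

344/163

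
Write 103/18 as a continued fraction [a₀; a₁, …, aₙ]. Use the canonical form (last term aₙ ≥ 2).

103 = 5×18 + 13
18 = 1×13 + 5
13 = 2×5 + 3
5 = 1×3 + 2
3 = 1×2 + 1
2 = 2×1 + 0  (stop)
So 103/18 = [5; 1, 2, 1, 1, 2].

[5; 1, 2, 1, 1, 2]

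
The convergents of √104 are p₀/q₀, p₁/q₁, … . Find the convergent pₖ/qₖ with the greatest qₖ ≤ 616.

5201/510

√104 = [10; 5, 20, …] (period length 2).
Convergents:
  p_0/q_0 = 10/1
  p_1/q_1 = 51/5
  p_2/q_2 = 1030/101
  p_3/q_3 = 5201/510
  p_4/q_4 = 105050/10301
q_3 = 510 ≤ 616 < 10301 = q_4, so the answer is 5201/510.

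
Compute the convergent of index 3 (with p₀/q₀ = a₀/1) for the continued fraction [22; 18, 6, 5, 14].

Using pₖ = aₖpₖ₋₁ + pₖ₋₂, qₖ = aₖqₖ₋₁ + qₖ₋₂ (with p₋₁=1, p₋₂=0, q₋₁=0, q₋₂=1):
  k=0: a=22, p=22, q=1
  k=1: a=18, p=397, q=18
  k=2: a=6, p=2404, q=109
  k=3: a=5, p=12417, q=563

12417/563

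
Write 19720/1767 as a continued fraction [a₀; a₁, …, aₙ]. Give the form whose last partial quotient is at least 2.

[11; 6, 4, 9, 1, 6]

19720 = 11×1767 + 283
1767 = 6×283 + 69
283 = 4×69 + 7
69 = 9×7 + 6
7 = 1×6 + 1
6 = 6×1 + 0  (stop)
So 19720/1767 = [11; 6, 4, 9, 1, 6].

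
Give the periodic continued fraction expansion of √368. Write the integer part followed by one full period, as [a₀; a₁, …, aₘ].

[19; 5, 2, 5, 38]

a₀ = ⌊√368⌋ = 19.
With m₀=0, d₀=1 and mₖ₊₁ = dₖaₖ − mₖ, dₖ₊₁ = (n − mₖ₊₁²)/dₖ, aₖ₊₁ = ⌊(a₀+mₖ₊₁)/dₖ₊₁⌋:
  k=1: m=19, d=7, a=5
  k=2: m=16, d=16, a=2
  k=3: m=16, d=7, a=5
  k=4: m=19, d=1, a=38
d=1 and a=2a₀=38 at k=4, so the next step gives (m, d) = (19, 7) again — its k=1 value — and the period has length 4.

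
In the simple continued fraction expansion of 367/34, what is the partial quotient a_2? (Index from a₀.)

3

367 = 10·34 + 27   →  a_0 = 10
34 = 1·27 + 7   →  a_1 = 1
27 = 3·7 + 6   →  a_2 = 3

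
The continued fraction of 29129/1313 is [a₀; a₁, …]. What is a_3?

2

29129 = 22·1313 + 243   →  a_0 = 22
1313 = 5·243 + 98   →  a_1 = 5
243 = 2·98 + 47   →  a_2 = 2
98 = 2·47 + 4   →  a_3 = 2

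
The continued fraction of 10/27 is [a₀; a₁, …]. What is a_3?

10 = 0·27 + 10   →  a_0 = 0
27 = 2·10 + 7   →  a_1 = 2
10 = 1·7 + 3   →  a_2 = 1
7 = 2·3 + 1   →  a_3 = 2

2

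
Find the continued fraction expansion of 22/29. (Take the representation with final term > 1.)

22 = 0×29 + 22
29 = 1×22 + 7
22 = 3×7 + 1
7 = 7×1 + 0  (stop)
So 22/29 = [0; 1, 3, 7].

[0; 1, 3, 7]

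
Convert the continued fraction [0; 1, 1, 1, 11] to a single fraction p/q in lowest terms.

Fold from the inside: start with 11/1.
  1 + 1/11 = 12/11
  1 + 11/12 = 23/12
  1 + 12/23 = 35/23
  0 + 23/35 = 23/35

23/35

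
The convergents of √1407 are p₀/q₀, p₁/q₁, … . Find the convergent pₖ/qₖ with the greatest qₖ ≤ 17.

√1407 = [37; 1, 1, 24, 1, 1, 74, …] (period length 6).
Convergents:
  p_0/q_0 = 37/1
  p_1/q_1 = 38/1
  p_2/q_2 = 75/2
  p_3/q_3 = 1838/49
q_2 = 2 ≤ 17 < 49 = q_3, so the answer is 75/2.

75/2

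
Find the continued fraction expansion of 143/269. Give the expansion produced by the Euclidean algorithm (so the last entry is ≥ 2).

[0; 1, 1, 7, 2, 2, 3]

143 = 0·269 + 143
269 = 1·143 + 126
143 = 1·126 + 17
126 = 7·17 + 7
17 = 2·7 + 3
7 = 2·3 + 1
3 = 3·1 + 0  (stop)
So 143/269 = [0; 1, 1, 7, 2, 2, 3].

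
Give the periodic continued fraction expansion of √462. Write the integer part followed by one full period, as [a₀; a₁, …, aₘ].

[21; 2, 42]

a₀ = ⌊√462⌋ = 21.
With m₀=0, d₀=1 and mₖ₊₁ = dₖaₖ − mₖ, dₖ₊₁ = (n − mₖ₊₁²)/dₖ, aₖ₊₁ = ⌊(a₀+mₖ₊₁)/dₖ₊₁⌋:
  k=1: m=21, d=21, a=2
  k=2: m=21, d=1, a=42
d=1 and a=2a₀=42 at k=2, so the next step gives (m, d) = (21, 21) again — its k=1 value — and the period has length 2.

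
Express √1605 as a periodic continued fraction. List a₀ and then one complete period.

a₀ = ⌊√1605⌋ = 40.
With m₀=0, d₀=1 and mₖ₊₁ = dₖaₖ − mₖ, dₖ₊₁ = (n − mₖ₊₁²)/dₖ, aₖ₊₁ = ⌊(a₀+mₖ₊₁)/dₖ₊₁⌋:
  k=1: m=40, d=5, a=16
  k=2: m=40, d=1, a=80
d=1 and a=2a₀=80 at k=2, so the next step gives (m, d) = (40, 5) again — its k=1 value — and the period has length 2.

[40; 16, 80]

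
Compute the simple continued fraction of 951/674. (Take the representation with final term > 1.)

951 = 1*674 + 277
674 = 2*277 + 120
277 = 2*120 + 37
120 = 3*37 + 9
37 = 4*9 + 1
9 = 9*1 + 0  (stop)
So 951/674 = [1; 2, 2, 3, 4, 9].

[1; 2, 2, 3, 4, 9]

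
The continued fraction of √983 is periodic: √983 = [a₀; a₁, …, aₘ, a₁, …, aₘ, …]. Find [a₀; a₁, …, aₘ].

[31; 2, 1, 5, 31, 5, 1, 2, 62]

a₀ = ⌊√983⌋ = 31.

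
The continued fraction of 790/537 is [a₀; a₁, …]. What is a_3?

790 = 1·537 + 253   →  a_0 = 1
537 = 2·253 + 31   →  a_1 = 2
253 = 8·31 + 5   →  a_2 = 8
31 = 6·5 + 1   →  a_3 = 6

6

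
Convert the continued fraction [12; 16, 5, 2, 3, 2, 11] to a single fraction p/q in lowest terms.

194231/16103

Fold from the inside: start with 11/1.
  2 + 1/11 = 23/11
  3 + 11/23 = 80/23
  2 + 23/80 = 183/80
  5 + 80/183 = 995/183
  16 + 183/995 = 16103/995
  12 + 995/16103 = 194231/16103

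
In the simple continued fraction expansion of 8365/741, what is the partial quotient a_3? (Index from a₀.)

8365 = 11·741 + 214   →  a_0 = 11
741 = 3·214 + 99   →  a_1 = 3
214 = 2·99 + 16   →  a_2 = 2
99 = 6·16 + 3   →  a_3 = 6

6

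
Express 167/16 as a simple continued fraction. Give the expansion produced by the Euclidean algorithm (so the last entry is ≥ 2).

167 = 10×16 + 7
16 = 2×7 + 2
7 = 3×2 + 1
2 = 2×1 + 0  (stop)
So 167/16 = [10; 2, 3, 2].

[10; 2, 3, 2]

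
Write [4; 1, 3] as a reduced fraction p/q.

Fold from the inside: start with 3/1.
  1 + 1/3 = 4/3
  4 + 3/4 = 19/4

19/4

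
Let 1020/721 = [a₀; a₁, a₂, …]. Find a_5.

1020 = 1·721 + 299   →  a_0 = 1
721 = 2·299 + 123   →  a_1 = 2
299 = 2·123 + 53   →  a_2 = 2
123 = 2·53 + 17   →  a_3 = 2
53 = 3·17 + 2   →  a_4 = 3
17 = 8·2 + 1   →  a_5 = 8

8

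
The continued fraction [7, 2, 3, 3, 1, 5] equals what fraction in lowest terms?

1286/173

Using pₖ = aₖpₖ₋₁ + pₖ₋₂ and qₖ = aₖqₖ₋₁ + qₖ₋₂:
  k=0: a=7, p=7, q=1
  k=1: a=2, p=15, q=2
  k=2: a=3, p=52, q=7
  k=3: a=3, p=171, q=23
  k=4: a=1, p=223, q=30
  k=5: a=5, p=1286, q=173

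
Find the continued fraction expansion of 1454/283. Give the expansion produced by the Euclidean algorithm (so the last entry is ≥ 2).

1454 = 5*283 + 39
283 = 7*39 + 10
39 = 3*10 + 9
10 = 1*9 + 1
9 = 9*1 + 0  (stop)
So 1454/283 = [5; 7, 3, 1, 9].

[5; 7, 3, 1, 9]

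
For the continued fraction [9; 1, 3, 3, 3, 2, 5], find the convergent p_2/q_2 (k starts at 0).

39/4

Using pₖ = aₖpₖ₋₁ + pₖ₋₂, qₖ = aₖqₖ₋₁ + qₖ₋₂ (with p₋₁=1, p₋₂=0, q₋₁=0, q₋₂=1):
  k=0: a=9, p=9, q=1
  k=1: a=1, p=10, q=1
  k=2: a=3, p=39, q=4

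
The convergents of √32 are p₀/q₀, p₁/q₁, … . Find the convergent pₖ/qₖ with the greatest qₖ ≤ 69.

√32 = [5; 1, 1, 1, 10, …] (period length 4).
Convergents:
  p_0/q_0 = 5/1
  p_1/q_1 = 6/1
  p_2/q_2 = 11/2
  p_3/q_3 = 17/3
  p_4/q_4 = 181/32
  p_5/q_5 = 198/35
  p_6/q_6 = 379/67
  p_7/q_7 = 577/102
q_6 = 67 ≤ 69 < 102 = q_7, so the answer is 379/67.

379/67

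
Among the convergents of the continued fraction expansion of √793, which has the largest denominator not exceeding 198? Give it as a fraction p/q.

√793 = [28; 6, 4, 6, 56, …] (period length 4).
Convergents:
  p_0/q_0 = 28/1
  p_1/q_1 = 169/6
  p_2/q_2 = 704/25
  p_3/q_3 = 4393/156
  p_4/q_4 = 246712/8761
q_3 = 156 ≤ 198 < 8761 = q_4, so the answer is 4393/156.

4393/156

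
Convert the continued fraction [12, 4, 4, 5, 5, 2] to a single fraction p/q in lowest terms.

12395/1013

Using pₖ = aₖpₖ₋₁ + pₖ₋₂ and qₖ = aₖqₖ₋₁ + qₖ₋₂:
  k=0: a=12, p=12, q=1
  k=1: a=4, p=49, q=4
  k=2: a=4, p=208, q=17
  k=3: a=5, p=1089, q=89
  k=4: a=5, p=5653, q=462
  k=5: a=2, p=12395, q=1013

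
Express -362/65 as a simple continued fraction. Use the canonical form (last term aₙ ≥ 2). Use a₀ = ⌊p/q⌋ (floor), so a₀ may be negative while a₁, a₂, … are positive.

[-6; 2, 3, 9]

-362 = -6×65 + 28
65 = 2×28 + 9
28 = 3×9 + 1
9 = 9×1 + 0  (stop)
So -362/65 = [-6; 2, 3, 9].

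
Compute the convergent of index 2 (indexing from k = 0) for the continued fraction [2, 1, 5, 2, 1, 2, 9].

Using pₖ = aₖpₖ₋₁ + pₖ₋₂, qₖ = aₖqₖ₋₁ + qₖ₋₂ (with p₋₁=1, p₋₂=0, q₋₁=0, q₋₂=1):
  k=0: a=2, p=2, q=1
  k=1: a=1, p=3, q=1
  k=2: a=5, p=17, q=6

17/6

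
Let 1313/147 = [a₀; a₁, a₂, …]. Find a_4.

2

1313 = 8·147 + 137   →  a_0 = 8
147 = 1·137 + 10   →  a_1 = 1
137 = 13·10 + 7   →  a_2 = 13
10 = 1·7 + 3   →  a_3 = 1
7 = 2·3 + 1   →  a_4 = 2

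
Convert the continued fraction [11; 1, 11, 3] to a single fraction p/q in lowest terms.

Using pₖ = aₖpₖ₋₁ + pₖ₋₂ and qₖ = aₖqₖ₋₁ + qₖ₋₂:
  k=0: a=11, p=11, q=1
  k=1: a=1, p=12, q=1
  k=2: a=11, p=143, q=12
  k=3: a=3, p=441, q=37

441/37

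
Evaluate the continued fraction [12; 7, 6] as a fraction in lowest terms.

522/43

Fold from the inside: start with 6/1.
  7 + 1/6 = 43/6
  12 + 6/43 = 522/43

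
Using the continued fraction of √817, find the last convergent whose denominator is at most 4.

57/2

√817 = [28; 1, 1, 2, 1, 1, 56, …] (period length 6).
Convergents:
  p_0/q_0 = 28/1
  p_1/q_1 = 29/1
  p_2/q_2 = 57/2
  p_3/q_3 = 143/5
q_2 = 2 ≤ 4 < 5 = q_3, so the answer is 57/2.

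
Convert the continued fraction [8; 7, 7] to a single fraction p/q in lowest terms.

Fold from the inside: start with 7/1.
  7 + 1/7 = 50/7
  8 + 7/50 = 407/50

407/50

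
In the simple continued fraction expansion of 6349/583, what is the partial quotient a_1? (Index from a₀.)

6349 = 10·583 + 519   →  a_0 = 10
583 = 1·519 + 64   →  a_1 = 1

1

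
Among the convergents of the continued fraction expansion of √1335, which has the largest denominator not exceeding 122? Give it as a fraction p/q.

3398/93

√1335 = [36; 1, 1, 6, 7, 6, 1, 1, 72, …] (period length 8).
Convergents:
  p_0/q_0 = 36/1
  p_1/q_1 = 37/1
  p_2/q_2 = 73/2
  p_3/q_3 = 475/13
  p_4/q_4 = 3398/93
  p_5/q_5 = 20863/571
q_4 = 93 ≤ 122 < 571 = q_5, so the answer is 3398/93.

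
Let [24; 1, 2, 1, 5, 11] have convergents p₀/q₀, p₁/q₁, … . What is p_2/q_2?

74/3

Using pₖ = aₖpₖ₋₁ + pₖ₋₂, qₖ = aₖqₖ₋₁ + qₖ₋₂ (with p₋₁=1, p₋₂=0, q₋₁=0, q₋₂=1):
  k=0: a=24, p=24, q=1
  k=1: a=1, p=25, q=1
  k=2: a=2, p=74, q=3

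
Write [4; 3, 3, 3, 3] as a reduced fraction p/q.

Using pₖ = aₖpₖ₋₁ + pₖ₋₂ and qₖ = aₖqₖ₋₁ + qₖ₋₂:
  k=0: a=4, p=4, q=1
  k=1: a=3, p=13, q=3
  k=2: a=3, p=43, q=10
  k=3: a=3, p=142, q=33
  k=4: a=3, p=469, q=109

469/109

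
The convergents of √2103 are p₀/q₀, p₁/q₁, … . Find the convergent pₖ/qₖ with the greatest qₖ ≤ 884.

√2103 = [45; 1, 6, 15, 6, 1, 90, …] (period length 6).
Convergents:
  p_0/q_0 = 45/1
  p_1/q_1 = 46/1
  p_2/q_2 = 321/7
  p_3/q_3 = 4861/106
  p_4/q_4 = 29487/643
  p_5/q_5 = 34348/749
  p_6/q_6 = 3120807/68053
q_5 = 749 ≤ 884 < 68053 = q_6, so the answer is 34348/749.

34348/749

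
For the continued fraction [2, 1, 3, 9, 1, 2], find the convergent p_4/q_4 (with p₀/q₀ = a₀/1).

113/41

Using pₖ = aₖpₖ₋₁ + pₖ₋₂, qₖ = aₖqₖ₋₁ + qₖ₋₂ (with p₋₁=1, p₋₂=0, q₋₁=0, q₋₂=1):
  k=0: a=2, p=2, q=1
  k=1: a=1, p=3, q=1
  k=2: a=3, p=11, q=4
  k=3: a=9, p=102, q=37
  k=4: a=1, p=113, q=41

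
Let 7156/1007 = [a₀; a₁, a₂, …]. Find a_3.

7156 = 7·1007 + 107   →  a_0 = 7
1007 = 9·107 + 44   →  a_1 = 9
107 = 2·44 + 19   →  a_2 = 2
44 = 2·19 + 6   →  a_3 = 2

2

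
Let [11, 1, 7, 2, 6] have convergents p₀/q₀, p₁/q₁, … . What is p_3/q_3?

202/17

Using pₖ = aₖpₖ₋₁ + pₖ₋₂, qₖ = aₖqₖ₋₁ + qₖ₋₂ (with p₋₁=1, p₋₂=0, q₋₁=0, q₋₂=1):
  k=0: a=11, p=11, q=1
  k=1: a=1, p=12, q=1
  k=2: a=7, p=95, q=8
  k=3: a=2, p=202, q=17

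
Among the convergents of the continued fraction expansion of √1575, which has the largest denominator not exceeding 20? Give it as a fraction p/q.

√1575 = [39; 1, 2, 5, 2, 1, 78, …] (period length 6).
Convergents:
  p_0/q_0 = 39/1
  p_1/q_1 = 40/1
  p_2/q_2 = 119/3
  p_3/q_3 = 635/16
  p_4/q_4 = 1389/35
q_3 = 16 ≤ 20 < 35 = q_4, so the answer is 635/16.

635/16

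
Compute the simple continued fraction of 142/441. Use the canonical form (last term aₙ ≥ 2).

[0; 3, 9, 2, 7]

142 = 0*441 + 142
441 = 3*142 + 15
142 = 9*15 + 7
15 = 2*7 + 1
7 = 7*1 + 0  (stop)
So 142/441 = [0; 3, 9, 2, 7].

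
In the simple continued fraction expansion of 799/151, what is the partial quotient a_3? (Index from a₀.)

799 = 5·151 + 44   →  a_0 = 5
151 = 3·44 + 19   →  a_1 = 3
44 = 2·19 + 6   →  a_2 = 2
19 = 3·6 + 1   →  a_3 = 3

3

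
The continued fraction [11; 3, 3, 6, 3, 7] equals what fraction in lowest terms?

Using pₖ = aₖpₖ₋₁ + pₖ₋₂ and qₖ = aₖqₖ₋₁ + qₖ₋₂:
  k=0: a=11, p=11, q=1
  k=1: a=3, p=34, q=3
  k=2: a=3, p=113, q=10
  k=3: a=6, p=712, q=63
  k=4: a=3, p=2249, q=199
  k=5: a=7, p=16455, q=1456

16455/1456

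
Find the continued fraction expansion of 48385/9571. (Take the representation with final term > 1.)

[5; 18, 17, 10, 3]

48385 = 5·9571 + 530
9571 = 18·530 + 31
530 = 17·31 + 3
31 = 10·3 + 1
3 = 3·1 + 0  (stop)
So 48385/9571 = [5; 18, 17, 10, 3].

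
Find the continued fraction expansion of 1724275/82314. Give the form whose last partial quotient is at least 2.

[20; 1, 18, 17, 14, 18]

1724275 = 20·82314 + 77995
82314 = 1·77995 + 4319
77995 = 18·4319 + 253
4319 = 17·253 + 18
253 = 14·18 + 1
18 = 18·1 + 0  (stop)
So 1724275/82314 = [20; 1, 18, 17, 14, 18].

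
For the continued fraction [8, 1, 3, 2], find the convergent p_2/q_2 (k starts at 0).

Using pₖ = aₖpₖ₋₁ + pₖ₋₂, qₖ = aₖqₖ₋₁ + qₖ₋₂ (with p₋₁=1, p₋₂=0, q₋₁=0, q₋₂=1):
  k=0: a=8, p=8, q=1
  k=1: a=1, p=9, q=1
  k=2: a=3, p=35, q=4

35/4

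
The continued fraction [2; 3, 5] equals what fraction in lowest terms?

37/16

Using pₖ = aₖpₖ₋₁ + pₖ₋₂ and qₖ = aₖqₖ₋₁ + qₖ₋₂:
  k=0: a=2, p=2, q=1
  k=1: a=3, p=7, q=3
  k=2: a=5, p=37, q=16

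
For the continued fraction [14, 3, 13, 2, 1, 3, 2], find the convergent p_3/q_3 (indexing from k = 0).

Using pₖ = aₖpₖ₋₁ + pₖ₋₂, qₖ = aₖqₖ₋₁ + qₖ₋₂ (with p₋₁=1, p₋₂=0, q₋₁=0, q₋₂=1):
  k=0: a=14, p=14, q=1
  k=1: a=3, p=43, q=3
  k=2: a=13, p=573, q=40
  k=3: a=2, p=1189, q=83

1189/83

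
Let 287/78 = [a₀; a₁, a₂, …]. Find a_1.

287 = 3·78 + 53   →  a_0 = 3
78 = 1·53 + 25   →  a_1 = 1

1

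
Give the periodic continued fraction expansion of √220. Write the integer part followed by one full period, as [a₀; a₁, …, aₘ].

a₀ = ⌊√220⌋ = 14.
With m₀=0, d₀=1 and mₖ₊₁ = dₖaₖ − mₖ, dₖ₊₁ = (n − mₖ₊₁²)/dₖ, aₖ₊₁ = ⌊(a₀+mₖ₊₁)/dₖ₊₁⌋:
  k=1: m=14, d=24, a=1
  k=2: m=10, d=5, a=4
  k=3: m=10, d=24, a=1
  k=4: m=14, d=1, a=28
d=1 and a=2a₀=28 at k=4, so the next step gives (m, d) = (14, 24) again — its k=1 value — and the period has length 4.

[14; 1, 4, 1, 28]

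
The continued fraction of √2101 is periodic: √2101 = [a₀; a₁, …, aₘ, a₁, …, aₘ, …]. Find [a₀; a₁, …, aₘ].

a₀ = ⌊√2101⌋ = 45.
With m₀=0, d₀=1 and mₖ₊₁ = dₖaₖ − mₖ, dₖ₊₁ = (n − mₖ₊₁²)/dₖ, aₖ₊₁ = ⌊(a₀+mₖ₊₁)/dₖ₊₁⌋:
  k=1: m=45, d=76, a=1
  k=2: m=31, d=15, a=5
  k=3: m=44, d=11, a=8
  k=4: m=44, d=15, a=5
  k=5: m=31, d=76, a=1
  k=6: m=45, d=1, a=90
d=1 and a=2a₀=90 at k=6, so the next step gives (m, d) = (45, 76) again — its k=1 value — and the period has length 6.

[45; 1, 5, 8, 5, 1, 90]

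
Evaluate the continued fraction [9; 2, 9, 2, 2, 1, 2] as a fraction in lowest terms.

3572/377

Using pₖ = aₖpₖ₋₁ + pₖ₋₂ and qₖ = aₖqₖ₋₁ + qₖ₋₂:
  k=0: a=9, p=9, q=1
  k=1: a=2, p=19, q=2
  k=2: a=9, p=180, q=19
  k=3: a=2, p=379, q=40
  k=4: a=2, p=938, q=99
  k=5: a=1, p=1317, q=139
  k=6: a=2, p=3572, q=377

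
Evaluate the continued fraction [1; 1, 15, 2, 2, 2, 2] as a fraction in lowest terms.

923/476

Using pₖ = aₖpₖ₋₁ + pₖ₋₂ and qₖ = aₖqₖ₋₁ + qₖ₋₂:
  k=0: a=1, p=1, q=1
  k=1: a=1, p=2, q=1
  k=2: a=15, p=31, q=16
  k=3: a=2, p=64, q=33
  k=4: a=2, p=159, q=82
  k=5: a=2, p=382, q=197
  k=6: a=2, p=923, q=476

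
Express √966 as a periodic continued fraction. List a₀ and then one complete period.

a₀ = ⌊√966⌋ = 31.
With m₀=0, d₀=1 and mₖ₊₁ = dₖaₖ − mₖ, dₖ₊₁ = (n − mₖ₊₁²)/dₖ, aₖ₊₁ = ⌊(a₀+mₖ₊₁)/dₖ₊₁⌋:
  k=1: m=31, d=5, a=12
  k=2: m=29, d=25, a=2
  k=3: m=21, d=21, a=2
  k=4: m=21, d=25, a=2
  k=5: m=29, d=5, a=12
  k=6: m=31, d=1, a=62
d=1 and a=2a₀=62 at k=6, so the next step gives (m, d) = (31, 5) again — its k=1 value — and the period has length 6.

[31; 12, 2, 2, 2, 12, 62]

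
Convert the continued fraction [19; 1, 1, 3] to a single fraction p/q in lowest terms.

Using pₖ = aₖpₖ₋₁ + pₖ₋₂ and qₖ = aₖqₖ₋₁ + qₖ₋₂:
  k=0: a=19, p=19, q=1
  k=1: a=1, p=20, q=1
  k=2: a=1, p=39, q=2
  k=3: a=3, p=137, q=7

137/7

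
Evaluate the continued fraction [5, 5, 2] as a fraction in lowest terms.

57/11

Using pₖ = aₖpₖ₋₁ + pₖ₋₂ and qₖ = aₖqₖ₋₁ + qₖ₋₂:
  k=0: a=5, p=5, q=1
  k=1: a=5, p=26, q=5
  k=2: a=2, p=57, q=11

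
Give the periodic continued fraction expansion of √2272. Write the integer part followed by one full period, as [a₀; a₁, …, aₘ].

[47; 1, 1, 1, 94]

a₀ = ⌊√2272⌋ = 47.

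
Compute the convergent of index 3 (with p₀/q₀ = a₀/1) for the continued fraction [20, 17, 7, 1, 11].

Using pₖ = aₖpₖ₋₁ + pₖ₋₂, qₖ = aₖqₖ₋₁ + qₖ₋₂ (with p₋₁=1, p₋₂=0, q₋₁=0, q₋₂=1):
  k=0: a=20, p=20, q=1
  k=1: a=17, p=341, q=17
  k=2: a=7, p=2407, q=120
  k=3: a=1, p=2748, q=137

2748/137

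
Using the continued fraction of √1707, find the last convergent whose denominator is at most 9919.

194639/4711

√1707 = [41; 3, 6, 41, 6, 3, 82, …] (period length 6).
Convergents:
  p_0/q_0 = 41/1
  p_1/q_1 = 124/3
  p_2/q_2 = 785/19
  p_3/q_3 = 32309/782
  p_4/q_4 = 194639/4711
  p_5/q_5 = 616226/14915
q_4 = 4711 ≤ 9919 < 14915 = q_5, so the answer is 194639/4711.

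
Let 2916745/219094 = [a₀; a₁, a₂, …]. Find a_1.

3

2916745 = 13·219094 + 68523   →  a_0 = 13
219094 = 3·68523 + 13525   →  a_1 = 3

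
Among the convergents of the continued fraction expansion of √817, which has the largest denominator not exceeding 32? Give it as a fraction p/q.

√817 = [28; 1, 1, 2, 1, 1, 56, …] (period length 6).
Convergents:
  p_0/q_0 = 28/1
  p_1/q_1 = 29/1
  p_2/q_2 = 57/2
  p_3/q_3 = 143/5
  p_4/q_4 = 200/7
  p_5/q_5 = 343/12
  p_6/q_6 = 19408/679
q_5 = 12 ≤ 32 < 679 = q_6, so the answer is 343/12.

343/12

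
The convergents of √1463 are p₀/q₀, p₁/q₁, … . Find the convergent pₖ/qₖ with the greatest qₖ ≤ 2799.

46817/1224

√1463 = [38; 4, 76, …] (period length 2).
Convergents:
  p_0/q_0 = 38/1
  p_1/q_1 = 153/4
  p_2/q_2 = 11666/305
  p_3/q_3 = 46817/1224
  p_4/q_4 = 3569758/93329
q_3 = 1224 ≤ 2799 < 93329 = q_4, so the answer is 46817/1224.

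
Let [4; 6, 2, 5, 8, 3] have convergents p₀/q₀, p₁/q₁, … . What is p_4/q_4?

2414/581

Using pₖ = aₖpₖ₋₁ + pₖ₋₂, qₖ = aₖqₖ₋₁ + qₖ₋₂ (with p₋₁=1, p₋₂=0, q₋₁=0, q₋₂=1):
  k=0: a=4, p=4, q=1
  k=1: a=6, p=25, q=6
  k=2: a=2, p=54, q=13
  k=3: a=5, p=295, q=71
  k=4: a=8, p=2414, q=581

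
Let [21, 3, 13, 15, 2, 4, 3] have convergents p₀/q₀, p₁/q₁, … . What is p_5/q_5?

119143/5587

Using pₖ = aₖpₖ₋₁ + pₖ₋₂, qₖ = aₖqₖ₋₁ + qₖ₋₂ (with p₋₁=1, p₋₂=0, q₋₁=0, q₋₂=1):
  k=0: a=21, p=21, q=1
  k=1: a=3, p=64, q=3
  k=2: a=13, p=853, q=40
  k=3: a=15, p=12859, q=603
  k=4: a=2, p=26571, q=1246
  k=5: a=4, p=119143, q=5587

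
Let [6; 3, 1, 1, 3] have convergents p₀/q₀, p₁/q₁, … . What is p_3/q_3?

44/7

Using pₖ = aₖpₖ₋₁ + pₖ₋₂, qₖ = aₖqₖ₋₁ + qₖ₋₂ (with p₋₁=1, p₋₂=0, q₋₁=0, q₋₂=1):
  k=0: a=6, p=6, q=1
  k=1: a=3, p=19, q=3
  k=2: a=1, p=25, q=4
  k=3: a=1, p=44, q=7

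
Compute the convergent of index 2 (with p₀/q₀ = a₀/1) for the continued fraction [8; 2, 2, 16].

42/5

Using pₖ = aₖpₖ₋₁ + pₖ₋₂, qₖ = aₖqₖ₋₁ + qₖ₋₂ (with p₋₁=1, p₋₂=0, q₋₁=0, q₋₂=1):
  k=0: a=8, p=8, q=1
  k=1: a=2, p=17, q=2
  k=2: a=2, p=42, q=5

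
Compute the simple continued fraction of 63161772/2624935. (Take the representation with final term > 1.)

63161772 = 24×2624935 + 163332
2624935 = 16×163332 + 11623
163332 = 14×11623 + 610
11623 = 19×610 + 33
610 = 18×33 + 16
33 = 2×16 + 1
16 = 16×1 + 0  (stop)
So 63161772/2624935 = [24; 16, 14, 19, 18, 2, 16].

[24; 16, 14, 19, 18, 2, 16]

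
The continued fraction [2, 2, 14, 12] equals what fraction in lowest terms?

869/350

Using pₖ = aₖpₖ₋₁ + pₖ₋₂ and qₖ = aₖqₖ₋₁ + qₖ₋₂:
  k=0: a=2, p=2, q=1
  k=1: a=2, p=5, q=2
  k=2: a=14, p=72, q=29
  k=3: a=12, p=869, q=350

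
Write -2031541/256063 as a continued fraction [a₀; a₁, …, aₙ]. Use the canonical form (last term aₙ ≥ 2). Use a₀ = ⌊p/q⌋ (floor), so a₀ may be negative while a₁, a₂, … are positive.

[-8; 15, 10, 2, 15, 17, 3]

-2031541 = -8*256063 + 16963
256063 = 15*16963 + 1618
16963 = 10*1618 + 783
1618 = 2*783 + 52
783 = 15*52 + 3
52 = 17*3 + 1
3 = 3*1 + 0  (stop)
So -2031541/256063 = [-8; 15, 10, 2, 15, 17, 3].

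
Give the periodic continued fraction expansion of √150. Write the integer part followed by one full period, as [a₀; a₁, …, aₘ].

a₀ = ⌊√150⌋ = 12.
With m₀=0, d₀=1 and mₖ₊₁ = dₖaₖ − mₖ, dₖ₊₁ = (n − mₖ₊₁²)/dₖ, aₖ₊₁ = ⌊(a₀+mₖ₊₁)/dₖ₊₁⌋:
  k=1: m=12, d=6, a=4
  k=2: m=12, d=1, a=24
d=1 and a=2a₀=24 at k=2, so the next step gives (m, d) = (12, 6) again — its k=1 value — and the period has length 2.

[12; 4, 24]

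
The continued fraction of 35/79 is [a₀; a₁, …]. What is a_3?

35 = 0·79 + 35   →  a_0 = 0
79 = 2·35 + 9   →  a_1 = 2
35 = 3·9 + 8   →  a_2 = 3
9 = 1·8 + 1   →  a_3 = 1

1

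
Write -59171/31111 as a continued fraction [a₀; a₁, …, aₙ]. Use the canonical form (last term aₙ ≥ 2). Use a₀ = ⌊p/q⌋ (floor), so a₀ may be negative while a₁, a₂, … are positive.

-59171 = -2*31111 + 3051
31111 = 10*3051 + 601
3051 = 5*601 + 46
601 = 13*46 + 3
46 = 15*3 + 1
3 = 3*1 + 0  (stop)
So -59171/31111 = [-2; 10, 5, 13, 15, 3].

[-2; 10, 5, 13, 15, 3]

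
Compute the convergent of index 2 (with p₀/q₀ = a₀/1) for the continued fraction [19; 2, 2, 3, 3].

97/5

Using pₖ = aₖpₖ₋₁ + pₖ₋₂, qₖ = aₖqₖ₋₁ + qₖ₋₂ (with p₋₁=1, p₋₂=0, q₋₁=0, q₋₂=1):
  k=0: a=19, p=19, q=1
  k=1: a=2, p=39, q=2
  k=2: a=2, p=97, q=5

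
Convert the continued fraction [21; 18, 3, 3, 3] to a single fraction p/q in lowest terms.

12717/604

Using pₖ = aₖpₖ₋₁ + pₖ₋₂ and qₖ = aₖqₖ₋₁ + qₖ₋₂:
  k=0: a=21, p=21, q=1
  k=1: a=18, p=379, q=18
  k=2: a=3, p=1158, q=55
  k=3: a=3, p=3853, q=183
  k=4: a=3, p=12717, q=604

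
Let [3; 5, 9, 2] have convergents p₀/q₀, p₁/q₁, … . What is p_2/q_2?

147/46

Using pₖ = aₖpₖ₋₁ + pₖ₋₂, qₖ = aₖqₖ₋₁ + qₖ₋₂ (with p₋₁=1, p₋₂=0, q₋₁=0, q₋₂=1):
  k=0: a=3, p=3, q=1
  k=1: a=5, p=16, q=5
  k=2: a=9, p=147, q=46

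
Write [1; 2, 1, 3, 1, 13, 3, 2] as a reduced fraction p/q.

Using pₖ = aₖpₖ₋₁ + pₖ₋₂ and qₖ = aₖqₖ₋₁ + qₖ₋₂:
  k=0: a=1, p=1, q=1
  k=1: a=2, p=3, q=2
  k=2: a=1, p=4, q=3
  k=3: a=3, p=15, q=11
  k=4: a=1, p=19, q=14
  k=5: a=13, p=262, q=193
  k=6: a=3, p=805, q=593
  k=7: a=2, p=1872, q=1379

1872/1379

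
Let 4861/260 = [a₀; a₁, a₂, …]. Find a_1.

4861 = 18·260 + 181   →  a_0 = 18
260 = 1·181 + 79   →  a_1 = 1

1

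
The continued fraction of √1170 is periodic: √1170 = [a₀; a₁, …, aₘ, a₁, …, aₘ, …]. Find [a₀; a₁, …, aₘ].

a₀ = ⌊√1170⌋ = 34.
With m₀=0, d₀=1 and mₖ₊₁ = dₖaₖ − mₖ, dₖ₊₁ = (n − mₖ₊₁²)/dₖ, aₖ₊₁ = ⌊(a₀+mₖ₊₁)/dₖ₊₁⌋:
  k=1: m=34, d=14, a=4
  k=2: m=22, d=49, a=1
  k=3: m=27, d=9, a=6
  k=4: m=27, d=49, a=1
  k=5: m=22, d=14, a=4
  k=6: m=34, d=1, a=68
d=1 and a=2a₀=68 at k=6, so the next step gives (m, d) = (34, 14) again — its k=1 value — and the period has length 6.

[34; 4, 1, 6, 1, 4, 68]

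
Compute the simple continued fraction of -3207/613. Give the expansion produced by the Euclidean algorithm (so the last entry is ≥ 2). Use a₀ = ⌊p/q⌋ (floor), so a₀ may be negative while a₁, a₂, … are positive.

[-6; 1, 3, 3, 6, 2, 3]

-3207 = -6·613 + 471
613 = 1·471 + 142
471 = 3·142 + 45
142 = 3·45 + 7
45 = 6·7 + 3
7 = 2·3 + 1
3 = 3·1 + 0  (stop)
So -3207/613 = [-6; 1, 3, 3, 6, 2, 3].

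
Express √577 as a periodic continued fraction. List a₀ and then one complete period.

[24; 48]

a₀ = ⌊√577⌋ = 24.
With m₀=0, d₀=1 and mₖ₊₁ = dₖaₖ − mₖ, dₖ₊₁ = (n − mₖ₊₁²)/dₖ, aₖ₊₁ = ⌊(a₀+mₖ₊₁)/dₖ₊₁⌋:
  k=1: m=24, d=1, a=48
d=1 and a=2a₀=48 at k=1, so the next step gives (m, d) = (24, 1) again — its k=1 value — and the period has length 1.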